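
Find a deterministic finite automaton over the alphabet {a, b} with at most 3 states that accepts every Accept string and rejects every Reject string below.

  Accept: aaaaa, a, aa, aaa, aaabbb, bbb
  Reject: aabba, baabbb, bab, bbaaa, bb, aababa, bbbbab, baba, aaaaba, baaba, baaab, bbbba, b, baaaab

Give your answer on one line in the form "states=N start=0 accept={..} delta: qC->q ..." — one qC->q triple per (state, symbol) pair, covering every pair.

Grow the machine one transition at a time. Run the examples from 0; the earliest place one falls off (shortest prefix, ties alphabetical) gets sent to the lowest-numbered state that keeps every Accept/Reject pair distinguishable — a pair clashes when both reach the same state with identical unread suffix — and to a fresh state only if none does.
a: 0a undefined. 0a->0: ok.
b: 0b undefined. 0b->0: no, aaaaa/aabba meet in 0. Open state 1: 0b->1.
ba: 1a undefined. 1a->0: no, aaaaa/aababa meet in 0. 1a->1: ok.
bb: 1b undefined. 1b->0: no, aaaaa/aabba meet in 0. 1b->1: no, aaabbb/aabba meet in 1. Open state 2: 1b->2.
bba: 2a undefined. 2a->0: no, aaaaa/aabba meet in 0. 2a->1: ok.
bbb: 2b undefined. 2b->0: ok.
All examples now run through 3 states with every (state, symbol) defined. Accept strings end in {0}, Reject strings end in {1,2}; accept={0}.

states=3 start=0 accept={0} delta: 0a->0 0b->1 1a->1 1b->2 2a->1 2b->0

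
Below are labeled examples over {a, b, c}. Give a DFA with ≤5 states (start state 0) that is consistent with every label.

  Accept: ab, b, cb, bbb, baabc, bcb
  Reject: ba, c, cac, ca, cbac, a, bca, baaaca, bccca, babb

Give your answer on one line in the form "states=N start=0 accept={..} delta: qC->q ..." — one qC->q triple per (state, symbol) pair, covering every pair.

states=3 start=0 accept={1,2} delta: 0a->0 0b->1 0c->0 1a->0 1b->0 1c->2 2a->0 2b->1 2c->0

Grow the machine one transition at a time. Run the examples from 0; the earliest place one falls off (shortest prefix, ties alphabetical) gets sent to the lowest-numbered state that keeps every Accept/Reject pair distinguishable — a pair clashes when both reach the same state with identical unread suffix — and to a fresh state only if none does.
a: 0a undefined. 0a->0: ok.
b: 0b undefined. 0b->0: no, ab/ba meet in 0. Open state 1: 0b->1.
c: 0c undefined. 0c->0: ok.
ba: 1a undefined. 1a->0: ok.
bb: 1b undefined. 1b->0: ok.
bc: 1c undefined. 1c->0: no, baabc/ba meet in 0. 1c->1: no, bcb/ba meet in 0. Open state 2: 1c->2.
bca: 2a undefined. 2a->0: ok.
bcb: 2b undefined. 2b->0: no, bcb/ba meet in 0. 2b->1: ok.
bcc: 2c undefined. 2c->0: ok.
All examples now run through 3 states with every (state, symbol) defined. Accept strings end in {1,2}, Reject strings end in {0}; accept={1,2}.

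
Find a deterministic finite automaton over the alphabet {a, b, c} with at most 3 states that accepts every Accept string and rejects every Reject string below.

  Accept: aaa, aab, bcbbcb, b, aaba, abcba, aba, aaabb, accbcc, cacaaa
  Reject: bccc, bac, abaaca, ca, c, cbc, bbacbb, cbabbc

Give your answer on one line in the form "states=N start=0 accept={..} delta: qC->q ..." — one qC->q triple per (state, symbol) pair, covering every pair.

states=3 start=0 accept={0} delta: 0a->0 0b->0 0c->1 1a->1 1b->2 1c->0 2a->0 2b->1 2c->1

State merging on the prefix tree: take the shortest (then alphabetical) example prefix whose next move is undefined and point that move at state 0, else 1, else 2, ...; a target is out if some Accept/Reject pair would then sit in one state with the same input left (inseparable). If every existing state is out, open a new one.
a: 0a undefined. 0a->0: ok.
b: 0b undefined. 0b->0: ok.
c: 0c undefined. 0c->0: no, aaa/bccc meet in 0. Open state 1: 0c->1.
ca: 1a undefined. 1a->0: no, aaa/abaaca meet in 0. 1a->1: ok.
cb: 1b undefined. 1b->0: no, aaa/bbacbb meet in 0. 1b->1: no, abcba/bac meet in 1. Open state 2: 1b->2.
acc: 1c undefined. 1c->0: ok.
cba: 2a undefined. 2a->0: ok.
cbc: 2c undefined. 2c->0: no, aaa/cbc meet in 0. 2c->1: ok.
bcbb: 2b undefined. 2b->0: no, aaa/bbacbb meet in 0. 2b->1: ok.
All examples now run through 3 states with every (state, symbol) defined. Accept strings end in {0}, Reject strings end in {1}; accept={0}.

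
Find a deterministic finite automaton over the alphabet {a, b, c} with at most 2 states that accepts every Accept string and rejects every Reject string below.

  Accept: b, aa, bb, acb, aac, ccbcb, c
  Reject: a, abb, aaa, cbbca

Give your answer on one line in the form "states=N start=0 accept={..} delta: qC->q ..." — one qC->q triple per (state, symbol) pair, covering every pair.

states=2 start=0 accept={0} delta: 0a->1 0b->0 0c->0 1a->0 1b->1 1c->0

Fold the examples into a partial DFA from state 0: repeatedly fix the first undefined (state, symbol) met by the shortest-then-alphabetical prefix, trying targets in increasing order and rejecting any under which an Accept and a Reject string meet in one state with the same remainder; add a state when all current targets are rejected. Accepting states are where Accept strings end.
a: 0a undefined. 0a->0: no, aa/a meet in 0. Open state 1: 0a->1.
b: 0b undefined. 0b->0: ok.
c: 0c undefined. 0c->0: ok.
aa: 1a undefined. 1a->0: ok.
ab: 1b undefined. 1b->0: no, b/abb meet in 0. 1b->1: ok.
ac: 1c undefined. 1c->0: ok.
All examples now run through 2 states with every (state, symbol) defined. Accept strings end in {0}, Reject strings end in {1}; accept={0}.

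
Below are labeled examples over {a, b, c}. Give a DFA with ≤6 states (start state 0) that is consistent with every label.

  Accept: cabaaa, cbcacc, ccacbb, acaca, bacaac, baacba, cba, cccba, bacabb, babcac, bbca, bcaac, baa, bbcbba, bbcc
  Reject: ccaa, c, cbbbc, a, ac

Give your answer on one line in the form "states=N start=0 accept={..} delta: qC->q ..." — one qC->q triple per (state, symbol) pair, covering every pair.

Fold the examples into a partial DFA from state 0: repeatedly fix the first undefined (state, symbol) met by the shortest-then-alphabetical prefix, trying targets in increasing order and rejecting any under which an Accept and a Reject string meet in one state with the same remainder; add a state when all current targets are rejected. Accepting states are where Accept strings end.
a: 0a undefined. 0a->0: ok.
b: 0b undefined. 0b->0: no, baa/a meet in 0. Open state 1: 0b->1.
c: 0c undefined. 0c->0: no, acaca/ccaa meet in 0. 0c->1: ok.
ba: 1a undefined. 1a->0: no, cabaaa/a meet in 0. 1a->1: no, baa/c meet in 1. Open state 2: 1a->2.
bb: 1b undefined. 1b->0: no, cba/a meet in 0. 1b->1: ok.
bc: 1c undefined. 1c->0: no, cbcacc/ccaa meet in 0. 1c->1: no, baa/ccaa meet in 2 with "a" left. 1c->2: no, cba/cbbbc meet in 2. Open state 3: 1c->3.
baa: 2a undefined. 2a->0: no, baa/a meet in 0. 2a->1: no, baa/c meet in 1. 2a->2: ok.
bab: 2b undefined. 2b->0: no, cabaaa/a meet in 0. 2b->1: ok.
bac: 2c undefined. 2c->0: no, acaca/a meet in 0. 2c->1: no, bacaac/c meet in 1. 2c->2: no, bacabb/c meet in 1. 2c->3: ok.
bca: 3a undefined. 3a->0: no, cbcacc/cbbbc meet in 3. 3a->1: no, cabaaa/ccaa meet in 2. 3a->2: no, cabaaa/ccaa meet in 2. 3a->3: no, acaca/ccaa meet in 3. Open state 4: 3a->4.
ccc: 3c undefined. 3c->0: no, bbcc/a meet in 0. 3c->1: no, bbcc/c meet in 1. 3c->2: ok.
bbcb: 3b undefined. 3b->0: no, baacba/a meet in 0. 3b->1: ok.
bcaa: 4a undefined. 4a->0: no, bacaac/c meet in 1. 4a->1: no, bacaac/cbbbc meet in 3. 4a->2: no, cabaaa/ccaa meet in 2. 4a->3: ok.
ccac: 4c undefined. 4c->0: no, cbcacc/c meet in 1. 4c->1: no, cbcacc/ccaa meet in 3. 4c->2: no, cbcacc/ccaa meet in 3. 4c->3: no, ccacbb/c meet in 1. 4c->4: ok.
bacab: 4b undefined. 4b->0: no, ccacbb/c meet in 1. 4b->1: no, ccacbb/c meet in 1. 4b->2: no, ccacbb/c meet in 1. 4b->3: no, ccacbb/c meet in 1. 4b->4: ok.
All examples now run through 5 states with every (state, symbol) defined. Accept strings end in {2,4}, Reject strings end in {0,1,3}; accept={2,4}.

states=5 start=0 accept={2,4} delta: 0a->0 0b->1 0c->1 1a->2 1b->1 1c->3 2a->2 2b->1 2c->3 3a->4 3b->1 3c->2 4a->3 4b->4 4c->4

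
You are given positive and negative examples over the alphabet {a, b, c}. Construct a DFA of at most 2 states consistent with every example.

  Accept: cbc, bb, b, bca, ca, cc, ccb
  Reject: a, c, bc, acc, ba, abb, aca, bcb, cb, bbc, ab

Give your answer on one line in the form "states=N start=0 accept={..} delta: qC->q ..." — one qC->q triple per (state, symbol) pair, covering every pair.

states=2 start=0 accept={0} delta: 0a->1 0b->0 0c->1 1a->0 1b->1 1c->0

State merging on the prefix tree: take the shortest (then alphabetical) example prefix whose next move is undefined and point that move at state 0, else 1, else 2, ...; a target is out if some Accept/Reject pair would then sit in one state with the same input left (inseparable). If every existing state is out, open a new one.
a: 0a undefined. 0a->0: no, bb/abb meet in 0 with "bb" left. Open state 1: 0a->1.
b: 0b undefined. 0b->0: ok.
c: 0c undefined. 0c->0: no, cbc/c meet in 0. 0c->1: ok.
ab: 1b undefined. 1b->0: no, cbc/a meet in 1. 1b->1: ok.
ac: 1c undefined. 1c->0: ok.
ca: 1a undefined. 1a->0: ok.
All examples now run through 2 states with every (state, symbol) defined. Accept strings end in {0}, Reject strings end in {1}; accept={0}.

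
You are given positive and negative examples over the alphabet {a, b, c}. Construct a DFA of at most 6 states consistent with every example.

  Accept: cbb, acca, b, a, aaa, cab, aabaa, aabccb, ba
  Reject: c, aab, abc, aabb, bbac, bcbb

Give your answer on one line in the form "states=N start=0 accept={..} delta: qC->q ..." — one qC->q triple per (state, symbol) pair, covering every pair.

Grow the machine one transition at a time. Run the examples from 0; the earliest place one falls off (shortest prefix, ties alphabetical) gets sent to the lowest-numbered state that keeps every Accept/Reject pair distinguishable — a pair clashes when both reach the same state with identical unread suffix — and to a fresh state only if none does.
a: 0a undefined. 0a->0: no, b/aab meet in 0 with "b" left. Open state 1: 0a->1.
b: 0b undefined. 0b->0: no, cbb/bcbb meet in 0 with "cbb" left. 0b->1: ok.
c: 0c undefined. 0c->0: ok.
aa: 1a undefined. 1a->0: no, cbb/aabb meet in 1 with "b" left. 1a->1: no, cbb/aab meet in 1 with "b" left. Open state 2: 1a->2.
ab: 1b undefined. 1b->0: no, cbb/c meet in 0. 1b->1: ok.
ac: 1c undefined. 1c->0: no, cbb/bcbb meet in 1. 1c->1: no, cbb/abc meet in 1. 1c->2: no, ba/abc meet in 2. Open state 3: 1c->3.
aaa: 2a undefined. 2a->0: no, aaa/c meet in 0. 2a->1: ok.
aab: 2b undefined. 2b->0: no, cbb/aabb meet in 1. 2b->1: no, cbb/aab meet in 1. 2b->2: no, aabaa/aab meet in 2. 2b->3: ok.
acc: 3c undefined. 3c->0: ok.
bcb: 3b undefined. 3b->0: no, cbb/bcbb meet in 1. 3b->1: no, cbb/aabb meet in 1. 3b->2: no, ba/aabb meet in 2. 3b->3: ok.
aaba: 3a undefined. 3a->0: ok.
bbac: 2c undefined. 2c->0: ok.
All examples now run through 4 states with every (state, symbol) defined. Accept strings end in {1,2}, Reject strings end in {0,3}; accept={1,2}.

states=4 start=0 accept={1,2} delta: 0a->1 0b->1 0c->0 1a->2 1b->1 1c->3 2a->1 2b->3 2c->0 3a->0 3b->3 3c->0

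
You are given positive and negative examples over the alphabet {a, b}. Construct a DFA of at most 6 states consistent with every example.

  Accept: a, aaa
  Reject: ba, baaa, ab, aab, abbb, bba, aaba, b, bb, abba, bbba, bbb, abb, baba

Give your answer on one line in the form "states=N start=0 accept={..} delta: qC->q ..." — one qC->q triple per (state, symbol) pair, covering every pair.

Grow the machine one transition at a time. Run the examples from 0; the earliest place one falls off (shortest prefix, ties alphabetical) gets sent to the lowest-numbered state that keeps every Accept/Reject pair distinguishable — a pair clashes when both reach the same state with identical unread suffix — and to a fresh state only if none does.
a: 0a undefined. 0a->0: ok.
b: 0b undefined. 0b->0: no, a/ba meet in 0. Open state 1: 0b->1.
ba: 1a undefined. 1a->0: no, a/ba meet in 0. 1a->1: ok.
bb: 1b undefined. 1b->0: no, a/bba meet in 0. 1b->1: ok.
All examples now run through 2 states with every (state, symbol) defined. Accept strings end in {0}, Reject strings end in {1}; accept={0}.

states=2 start=0 accept={0} delta: 0a->0 0b->1 1a->1 1b->1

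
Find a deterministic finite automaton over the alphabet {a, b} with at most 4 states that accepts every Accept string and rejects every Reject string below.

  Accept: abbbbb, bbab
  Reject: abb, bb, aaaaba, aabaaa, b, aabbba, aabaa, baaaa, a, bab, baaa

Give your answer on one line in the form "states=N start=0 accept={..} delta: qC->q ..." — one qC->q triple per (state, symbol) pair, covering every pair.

Grow the machine one transition at a time. Run the examples from 0; the earliest place one falls off (shortest prefix, ties alphabetical) gets sent to the lowest-numbered state that keeps every Accept/Reject pair distinguishable — a pair clashes when both reach the same state with identical unread suffix — and to a fresh state only if none does.
a: 0a undefined. 0a->0: ok.
b: 0b undefined. 0b->0: no, abbbbb/abb meet in 0. Open state 1: 0b->1.
ba: 1a undefined. 1a->0: ok.
bb: 1b undefined. 1b->0: no, abbbbb/b meet in 1. 1b->1: no, abbbbb/abb meet in 1. Open state 2: 1b->2.
bba: 2a undefined. 2a->0: no, bbab/b meet in 1. 2a->1: no, bbab/abb meet in 2. 2a->2: ok.
abbb: 2b undefined. 2b->0: no, abbbbb/abb meet in 2. 2b->1: no, abbbbb/b meet in 1. 2b->2: no, abbbbb/abb meet in 2. Open state 3: 2b->3.
abbbb: 3b undefined. 3b->0: no, abbbbb/b meet in 1. 3b->1: no, abbbbb/abb meet in 2. 3b->2: ok.
aabbba: 3a undefined. 3a->0: ok.
All examples now run through 4 states with every (state, symbol) defined. Accept strings end in {3}, Reject strings end in {0,1,2}; accept={3}.

states=4 start=0 accept={3} delta: 0a->0 0b->1 1a->0 1b->2 2a->2 2b->3 3a->0 3b->2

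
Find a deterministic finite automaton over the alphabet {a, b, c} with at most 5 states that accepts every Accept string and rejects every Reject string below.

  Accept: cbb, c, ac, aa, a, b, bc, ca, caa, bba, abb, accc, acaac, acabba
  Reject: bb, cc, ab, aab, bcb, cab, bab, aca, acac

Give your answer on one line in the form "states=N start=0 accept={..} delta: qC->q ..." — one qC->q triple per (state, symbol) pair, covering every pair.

Grow the machine one transition at a time. Run the examples from 0; the earliest place one falls off (shortest prefix, ties alphabetical) gets sent to the lowest-numbered state that keeps every Accept/Reject pair distinguishable — a pair clashes when both reach the same state with identical unread suffix — and to a fresh state only if none does.
a: 0a undefined. 0a->0: no, b/ab meet in 0 with "b" left. Open state 1: 0a->1.
b: 0b undefined. 0b->0: no, b/bb meet in 0. 0b->1: ok.
c: 0c undefined. 0c->0: no, cbb/bb meet in 1 with "b" left. 0c->1: no, ac/cc meet in 1 with "c" left. Open state 2: 0c->2.
aa: 1a undefined. 1a->0: no, a/aab meet in 1. 1a->1: ok.
ab: 1b undefined. 1b->0: ok.
ac: 1c undefined. 1c->0: no, ac/bb meet in 0. 1c->1: no, ac/aca meet in 1. 1c->2: no, ca/aca meet in 2 with "a" left. Open state 3: 1c->3.
ca: 2a undefined. 2a->0: no, aa/cab meet in 1. 2a->1: ok.
cb: 2b undefined. 2b->0: ok.
cc: 2c undefined. 2c->0: ok.
aca: 3a undefined. 3a->0: no, c/acac meet in 2. 3a->1: no, cbb/aca meet in 1. 3a->2: no, c/aca meet in 2. 3a->3: no, ac/aca meet in 3. Open state 4: 3a->4.
acc: 3c undefined. 3c->0: ok.
bcb: 3b undefined. 3b->0: ok.
acaa: 4a undefined. 4a->0: ok.
acab: 4b undefined. 4b->0: ok.
acac: 4c undefined. 4c->0: ok.
All examples now run through 5 states with every (state, symbol) defined. Accept strings end in {1,2,3}, Reject strings end in {0,4}; accept={1,2,3}.

states=5 start=0 accept={1,2,3} delta: 0a->1 0b->1 0c->2 1a->1 1b->0 1c->3 2a->1 2b->0 2c->0 3a->4 3b->0 3c->0 4a->0 4b->0 4c->0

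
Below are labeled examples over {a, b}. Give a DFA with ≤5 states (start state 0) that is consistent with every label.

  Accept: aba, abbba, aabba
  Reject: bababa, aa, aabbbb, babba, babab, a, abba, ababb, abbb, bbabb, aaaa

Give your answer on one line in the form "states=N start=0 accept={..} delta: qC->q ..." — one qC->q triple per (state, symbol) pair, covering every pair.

State merging on the prefix tree: take the shortest (then alphabetical) example prefix whose next move is undefined and point that move at state 0, else 1, else 2, ...; a target is out if some Accept/Reject pair would then sit in one state with the same input left (inseparable). If every existing state is out, open a new one.
a: 0a undefined. 0a->0: no, aabba/abba meet in 0 with "bba" left. Open state 1: 0a->1.
b: 0b undefined. 0b->0: ok.
aa: 1a undefined. 1a->0: no, aabba/a meet in 1. 1a->1: no, aabba/babba meet in 1 with "bba" left. Open state 2: 1a->2.
ab: 1b undefined. 1b->0: no, aba/bababa meet in 1. 1b->1: no, aba/aa meet in 2. 1b->2: ok.
aaa: 2a undefined. 2a->0: no, aba/babab meet in 0. 2a->1: no, aba/bababa meet in 1. 2a->2: no, aba/aa meet in 2. Open state 3: 2a->3.
aab: 2b undefined. 2b->0: no, abbba/babba meet in 1. 2b->1: ok.
aaaa: 3a undefined. 3a->0: ok.
abab: 3b undefined. 3b->0: ok.
All examples now run through 4 states with every (state, symbol) defined. Accept strings end in {3}, Reject strings end in {0,1,2}; accept={3}.

states=4 start=0 accept={3} delta: 0a->1 0b->0 1a->2 1b->2 2a->3 2b->1 3a->0 3b->0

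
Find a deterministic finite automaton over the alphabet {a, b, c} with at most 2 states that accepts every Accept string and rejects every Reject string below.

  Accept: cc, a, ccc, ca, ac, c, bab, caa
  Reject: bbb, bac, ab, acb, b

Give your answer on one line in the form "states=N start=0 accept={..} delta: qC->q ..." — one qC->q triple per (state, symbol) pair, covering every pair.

states=2 start=0 accept={0} delta: 0a->0 0b->1 0c->0 1a->1 1b->0 1c->1

State merging on the prefix tree: take the shortest (then alphabetical) example prefix whose next move is undefined and point that move at state 0, else 1, else 2, ...; a target is out if some Accept/Reject pair would then sit in one state with the same input left (inseparable). If every existing state is out, open a new one.
a: 0a undefined. 0a->0: ok.
b: 0b undefined. 0b->0: no, a/bbb meet in 0. Open state 1: 0b->1.
c: 0c undefined. 0c->0: ok.
ba: 1a undefined. 1a->0: no, cc/bac meet in 0. 1a->1: ok.
bb: 1b undefined. 1b->0: ok.
bac: 1c undefined. 1c->0: no, cc/bac meet in 0. 1c->1: ok.
All examples now run through 2 states with every (state, symbol) defined. Accept strings end in {0}, Reject strings end in {1}; accept={0}.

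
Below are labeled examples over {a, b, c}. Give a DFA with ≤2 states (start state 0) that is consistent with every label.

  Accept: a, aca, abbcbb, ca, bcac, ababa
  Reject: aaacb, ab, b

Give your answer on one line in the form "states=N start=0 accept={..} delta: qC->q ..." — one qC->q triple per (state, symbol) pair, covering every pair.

State merging on the prefix tree: take the shortest (then alphabetical) example prefix whose next move is undefined and point that move at state 0, else 1, else 2, ...; a target is out if some Accept/Reject pair would then sit in one state with the same input left (inseparable). If every existing state is out, open a new one.
a: 0a undefined. 0a->0: ok.
b: 0b undefined. 0b->0: no, a/ab meet in 0. Open state 1: 0b->1.
c: 0c undefined. 0c->0: ok.
bc: 1c undefined. 1c->0: ok.
aba: 1a undefined. 1a->0: ok.
abb: 1b undefined. 1b->0: ok.
All examples now run through 2 states with every (state, symbol) defined. Accept strings end in {0}, Reject strings end in {1}; accept={0}.

states=2 start=0 accept={0} delta: 0a->0 0b->1 0c->0 1a->0 1b->0 1c->0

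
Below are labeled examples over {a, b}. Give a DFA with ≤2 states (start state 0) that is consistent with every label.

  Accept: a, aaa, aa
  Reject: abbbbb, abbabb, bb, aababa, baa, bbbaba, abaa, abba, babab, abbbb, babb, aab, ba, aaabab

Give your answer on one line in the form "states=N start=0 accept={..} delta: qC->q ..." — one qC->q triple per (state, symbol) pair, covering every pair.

Fold the examples into a partial DFA from state 0: repeatedly fix the first undefined (state, symbol) met by the shortest-then-alphabetical prefix, trying targets in increasing order and rejecting any under which an Accept and a Reject string meet in one state with the same remainder; add a state when all current targets are rejected. Accepting states are where Accept strings end.
a: 0a undefined. 0a->0: ok.
b: 0b undefined. 0b->0: no, a/abbbbb meet in 0. Open state 1: 0b->1.
ba: 1a undefined. 1a->0: no, a/aababa meet in 0. 1a->1: ok.
bb: 1b undefined. 1b->0: no, a/abbabb meet in 0. 1b->1: ok.
All examples now run through 2 states with every (state, symbol) defined. Accept strings end in {0}, Reject strings end in {1}; accept={0}.

states=2 start=0 accept={0} delta: 0a->0 0b->1 1a->1 1b->1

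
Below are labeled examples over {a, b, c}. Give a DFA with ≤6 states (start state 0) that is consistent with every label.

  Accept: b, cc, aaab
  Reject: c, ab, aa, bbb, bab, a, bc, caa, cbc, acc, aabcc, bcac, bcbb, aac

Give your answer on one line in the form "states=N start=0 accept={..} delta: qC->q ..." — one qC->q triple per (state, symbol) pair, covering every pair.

State merging on the prefix tree: take the shortest (then alphabetical) example prefix whose next move is undefined and point that move at state 0, else 1, else 2, ...; a target is out if some Accept/Reject pair would then sit in one state with the same input left (inseparable). If every existing state is out, open a new one.
a: 0a undefined. 0a->0: no, b/ab meet in 0 with "b" left. Open state 1: 0a->1.
b: 0b undefined. 0b->0: no, b/bbb meet in 0. 0b->1: no, b/a meet in 1. Open state 2: 0b->2.
c: 0c undefined. 0c->0: no, cc/c meet in 0. 0c->1: ok.
aa: 1a undefined. 1a->0: no, aaab/ab meet in 1 with "b" left. 1a->1: no, cc/aac meet in 1 with "c" left. 1a->2: no, b/aa meet in 2. Open state 3: 1a->3.
ab: 1b undefined. 1b->0: ok.
ac: 1c undefined. 1c->0: no, cc/ab meet in 0. 1c->1: no, cc/c meet in 1. 1c->2: ok.
ba: 2a undefined. 2a->0: no, b/bab meet in 2. 2a->1: ok.
bb: 2b undefined. 2b->0: no, b/bbb meet in 2. 2b->1: ok.
bc: 2c undefined. 2c->0: no, b/bcac meet in 2. 2c->1: no, b/bcbb meet in 2. 2c->2: no, b/bc meet in 2. 2c->3: ok.
aaa: 3a undefined. 3a->0: ok.
aab: 3b undefined. 3b->0: no, b/aabcc meet in 2. 3b->1: ok.
aac: 3c undefined. 3c->0: ok.
All examples now run through 4 states with every (state, symbol) defined. Accept strings end in {2}, Reject strings end in {0,1,3}; accept={2}.

states=4 start=0 accept={2} delta: 0a->1 0b->2 0c->1 1a->3 1b->0 1c->2 2a->1 2b->1 2c->3 3a->0 3b->1 3c->0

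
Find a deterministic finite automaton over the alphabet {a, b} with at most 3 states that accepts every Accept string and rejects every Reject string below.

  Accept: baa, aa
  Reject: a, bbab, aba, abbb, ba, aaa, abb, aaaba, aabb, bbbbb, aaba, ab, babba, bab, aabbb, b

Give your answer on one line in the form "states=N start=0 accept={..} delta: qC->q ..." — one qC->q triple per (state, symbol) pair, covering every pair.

State merging on the prefix tree: take the shortest (then alphabetical) example prefix whose next move is undefined and point that move at state 0, else 1, else 2, ...; a target is out if some Accept/Reject pair would then sit in one state with the same input left (inseparable). If every existing state is out, open a new one.
a: 0a undefined. 0a->0: no, aa/a meet in 0. Open state 1: 0a->1.
b: 0b undefined. 0b->0: ok.
aa: 1a undefined. 1a->0: no, baa/aabb meet in 0. 1a->1: no, baa/a meet in 1. Open state 2: 1a->2.
ab: 1b undefined. 1b->0: ok.
aaa: 2a undefined. 2a->0: ok.
aab: 2b undefined. 2b->0: ok.
All examples now run through 3 states with every (state, symbol) defined. Accept strings end in {2}, Reject strings end in {0,1}; accept={2}.

states=3 start=0 accept={2} delta: 0a->1 0b->0 1a->2 1b->0 2a->0 2b->0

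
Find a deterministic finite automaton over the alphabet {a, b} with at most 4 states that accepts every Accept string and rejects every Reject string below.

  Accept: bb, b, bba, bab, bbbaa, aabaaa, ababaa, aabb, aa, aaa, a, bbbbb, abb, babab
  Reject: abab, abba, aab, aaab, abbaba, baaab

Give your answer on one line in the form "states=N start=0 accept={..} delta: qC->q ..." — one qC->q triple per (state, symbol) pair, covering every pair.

states=3 start=0 accept={1,2} delta: 0a->1 0b->2 1a->1 1b->0 2a->0 2b->1

State merging on the prefix tree: take the shortest (then alphabetical) example prefix whose next move is undefined and point that move at state 0, else 1, else 2, ...; a target is out if some Accept/Reject pair would then sit in one state with the same input left (inseparable). If every existing state is out, open a new one.
a: 0a undefined. 0a->0: no, b/aab meet in 0 with "b" left. Open state 1: 0a->1.
b: 0b undefined. 0b->0: no, babab/abab meet in 1 with "bab" left. 0b->1: no, bab/aab meet in 1 with "ab" left. Open state 2: 0b->2.
aa: 1a undefined. 1a->0: no, b/aab meet in 2. 1a->1: ok.
ab: 1b undefined. 1b->0: ok.
ba: 2a undefined. 2a->0: ok.
bb: 2b undefined. 2b->0: no, bb/abab meet in 0. 2b->1: ok.
All examples now run through 3 states with every (state, symbol) defined. Accept strings end in {1,2}, Reject strings end in {0}; accept={1,2}.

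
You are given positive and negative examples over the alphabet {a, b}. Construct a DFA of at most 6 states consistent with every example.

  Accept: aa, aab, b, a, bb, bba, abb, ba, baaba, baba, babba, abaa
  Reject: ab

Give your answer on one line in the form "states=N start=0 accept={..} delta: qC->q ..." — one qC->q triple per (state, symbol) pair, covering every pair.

states=3 start=0 accept={0,1} delta: 0a->1 0b->0 1a->0 1b->2 2a->0 2b->0

Fold the examples into a partial DFA from state 0: repeatedly fix the first undefined (state, symbol) met by the shortest-then-alphabetical prefix, trying targets in increasing order and rejecting any under which an Accept and a Reject string meet in one state with the same remainder; add a state when all current targets are rejected. Accepting states are where Accept strings end.
a: 0a undefined. 0a->0: no, aab/ab meet in 0 with "b" left. Open state 1: 0a->1.
b: 0b undefined. 0b->0: ok.
aa: 1a undefined. 1a->0: ok.
ab: 1b undefined. 1b->0: no, aa/ab meet in 0. 1b->1: no, a/ab meet in 1. Open state 2: 1b->2.
aba: 2a undefined. 2a->0: ok.
abb: 2b undefined. 2b->0: ok.
All examples now run through 3 states with every (state, symbol) defined. Accept strings end in {0,1}, Reject strings end in {2}; accept={0,1}.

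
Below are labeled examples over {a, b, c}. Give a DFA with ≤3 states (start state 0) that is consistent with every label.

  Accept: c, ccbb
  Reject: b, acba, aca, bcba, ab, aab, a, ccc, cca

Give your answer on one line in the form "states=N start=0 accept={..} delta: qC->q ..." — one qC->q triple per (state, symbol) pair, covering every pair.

states=3 start=0 accept={1,2} delta: 0a->0 0b->0 0c->1 1a->0 1b->0 1c->2 2a->0 2b->2 2c->0

State merging on the prefix tree: take the shortest (then alphabetical) example prefix whose next move is undefined and point that move at state 0, else 1, else 2, ...; a target is out if some Accept/Reject pair would then sit in one state with the same input left (inseparable). If every existing state is out, open a new one.
a: 0a undefined. 0a->0: ok.
b: 0b undefined. 0b->0: ok.
c: 0c undefined. 0c->0: no, c/b meet in 0. Open state 1: 0c->1.
cc: 1c undefined. 1c->0: no, c/ccc meet in 1. 1c->1: no, c/ccc meet in 1. Open state 2: 1c->2.
aca: 1a undefined. 1a->0: ok.
acb: 1b undefined. 1b->0: ok.
cca: 2a undefined. 2a->0: ok.
ccb: 2b undefined. 2b->0: no, ccbb/b meet in 0. 2b->1: no, ccbb/b meet in 0. 2b->2: ok.
ccc: 2c undefined. 2c->0: ok.
All examples now run through 3 states with every (state, symbol) defined. Accept strings end in {1,2}, Reject strings end in {0}; accept={1,2}.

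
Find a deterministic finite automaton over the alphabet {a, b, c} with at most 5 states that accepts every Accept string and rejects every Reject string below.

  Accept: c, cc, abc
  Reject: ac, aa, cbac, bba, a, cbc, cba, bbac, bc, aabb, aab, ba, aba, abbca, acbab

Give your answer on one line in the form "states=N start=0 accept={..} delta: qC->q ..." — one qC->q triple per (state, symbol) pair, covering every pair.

Fold the examples into a partial DFA from state 0: repeatedly fix the first undefined (state, symbol) met by the shortest-then-alphabetical prefix, trying targets in increasing order and rejecting any under which an Accept and a Reject string meet in one state with the same remainder; add a state when all current targets are rejected. Accepting states are where Accept strings end.
a: 0a undefined. 0a->0: no, c/ac meet in 0 with "c" left. Open state 1: 0a->1.
b: 0b undefined. 0b->0: no, c/bc meet in 0 with "c" left. 0b->1: ok.
c: 0c undefined. 0c->0: ok.
aa: 1a undefined. 1a->0: no, c/aa meet in 0. 1a->1: ok.
ab: 1b undefined. 1b->0: no, c/aab meet in 0. 1b->1: no, abc/ac meet in 1 with "c" left. Open state 2: 1b->2.
ac: 1c undefined. 1c->0: no, c/ac meet in 0. 1c->1: ok.
aba: 2a undefined. 2a->0: no, c/bba meet in 0. 2a->1: ok.
abb: 2b undefined. 2b->0: no, c/aabb meet in 0. 2b->1: ok.
abc: 2c undefined. 2c->0: ok.
All examples now run through 3 states with every (state, symbol) defined. Accept strings end in {0}, Reject strings end in {1,2}; accept={0}.

states=3 start=0 accept={0} delta: 0a->1 0b->1 0c->0 1a->1 1b->2 1c->1 2a->1 2b->1 2c->0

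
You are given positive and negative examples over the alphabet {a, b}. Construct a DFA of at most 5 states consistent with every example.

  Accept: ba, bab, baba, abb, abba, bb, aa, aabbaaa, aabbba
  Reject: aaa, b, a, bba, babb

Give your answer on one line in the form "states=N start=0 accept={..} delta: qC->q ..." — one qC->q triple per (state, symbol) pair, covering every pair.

states=5 start=0 accept={2,3} delta: 0a->1 0b->1 1a->2 1b->2 2a->0 2b->3 3a->2 3b->4 4a->0 4b->1

Grow the machine one transition at a time. Run the examples from 0; the earliest place one falls off (shortest prefix, ties alphabetical) gets sent to the lowest-numbered state that keeps every Accept/Reject pair distinguishable — a pair clashes when both reach the same state with identical unread suffix — and to a fresh state only if none does.
a: 0a undefined. 0a->0: no, abba/bba meet in 0 with "bba" left. Open state 1: 0a->1.
b: 0b undefined. 0b->0: no, ba/a meet in 1. 0b->1: ok.
aa: 1a undefined. 1a->0: no, bab/aaa meet in 1. 1a->1: no, ba/aaa meet in 1. Open state 2: 1a->2.
ab: 1b undefined. 1b->0: no, abb/b meet in 1. 1b->1: no, ba/bba meet in 2. 1b->2: ok.
aaa: 2a undefined. 2a->0: ok.
aab: 2b undefined. 2b->0: no, bab/aaa meet in 0. 2b->1: no, ba/babb meet in 2. 2b->2: no, ba/babb meet in 2. Open state 3: 2b->3.
aabb: 3b undefined. 3b->0: no, aabbaaa/aaa meet in 0. 3b->1: no, aabbaaa/b meet in 1. 3b->2: no, ba/babb meet in 2. 3b->3: no, bab/babb meet in 3. Open state 4: 3b->4.
abba: 3a undefined. 3a->0: no, baba/aaa meet in 0. 3a->1: no, baba/b meet in 1. 3a->2: ok.
aabba: 4a undefined. 4a->0: ok.
aabbb: 4b undefined. 4b->0: no, aabbba/b meet in 1. 4b->1: ok.
All examples now run through 5 states with every (state, symbol) defined. Accept strings end in {2,3}, Reject strings end in {0,1,4}; accept={2,3}.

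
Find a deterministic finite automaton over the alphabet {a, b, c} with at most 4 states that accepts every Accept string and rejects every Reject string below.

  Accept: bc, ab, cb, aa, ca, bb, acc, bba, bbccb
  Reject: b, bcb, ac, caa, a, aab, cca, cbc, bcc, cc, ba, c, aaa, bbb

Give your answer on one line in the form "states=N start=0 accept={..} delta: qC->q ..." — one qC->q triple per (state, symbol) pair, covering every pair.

states=4 start=0 accept={0,3} delta: 0a->1 0b->2 0c->1 1a->0 1b->0 1c->2 2a->1 2b->3 2c->0 3a->0 3b->1 3c->0

State merging on the prefix tree: take the shortest (then alphabetical) example prefix whose next move is undefined and point that move at state 0, else 1, else 2, ...; a target is out if some Accept/Reject pair would then sit in one state with the same input left (inseparable). If every existing state is out, open a new one.
a: 0a undefined. 0a->0: no, ab/b meet in 0 with "b" left. Open state 1: 0a->1.
b: 0b undefined. 0b->0: no, bc/c meet in 0 with "c" left. 0b->1: no, bc/ac meet in 1 with "c" left. Open state 2: 0b->2.
c: 0c undefined. 0c->0: no, bc/cbc meet in 2 with "c" left. 0c->1: ok.
aa: 1a undefined. 1a->0: ok.
ab: 1b undefined. 1b->0: ok.
ac: 1c undefined. 1c->0: no, ab/ac meet in 0. 1c->1: no, ab/cca meet in 0. 1c->2: ok.
ba: 2a undefined. 2a->0: no, ab/cca meet in 0. 2a->1: ok.
bb: 2b undefined. 2b->0: no, bba/caa meet in 1. 2b->1: no, ab/bbb meet in 0. 2b->2: no, bb/b meet in 2. Open state 3: 2b->3.
bc: 2c undefined. 2c->0: ok.
bba: 3a undefined. 3a->0: ok.
bbb: 3b undefined. 3b->0: no, bc/bbb meet in 0. 3b->1: ok.
bbc: 3c undefined. 3c->0: ok.
All examples now run through 4 states with every (state, symbol) defined. Accept strings end in {0,3}, Reject strings end in {1,2}; accept={0,3}.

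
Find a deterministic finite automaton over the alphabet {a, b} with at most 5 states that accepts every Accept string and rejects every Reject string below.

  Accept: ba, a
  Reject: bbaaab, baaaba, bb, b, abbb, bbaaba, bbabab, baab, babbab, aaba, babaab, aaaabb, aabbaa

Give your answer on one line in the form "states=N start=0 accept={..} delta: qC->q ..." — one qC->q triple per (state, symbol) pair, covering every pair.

Fold the examples into a partial DFA from state 0: repeatedly fix the first undefined (state, symbol) met by the shortest-then-alphabetical prefix, trying targets in increasing order and rejecting any under which an Accept and a Reject string meet in one state with the same remainder; add a state when all current targets are rejected. Accepting states are where Accept strings end.
a: 0a undefined. 0a->0: no, ba/aaba meet in 0 with "ba" left. Open state 1: 0a->1.
b: 0b undefined. 0b->0: ok.
aa: 1a undefined. 1a->0: no, ba/bbaaba meet in 1. 1a->1: ok.
ab: 1b undefined. 1b->0: no, ba/baaaba meet in 1. 1b->1: no, ba/bbaaab meet in 1. Open state 2: 1b->2.
abb: 2b undefined. 2b->0: no, ba/aabbaa meet in 1. 2b->1: no, ba/aaaabb meet in 1. 2b->2: ok.
aaba: 2a undefined. 2a->0: no, ba/aabbaa meet in 1. 2a->1: no, ba/baaaba meet in 1. 2a->2: ok.
All examples now run through 3 states with every (state, symbol) defined. Accept strings end in {1}, Reject strings end in {0,2}; accept={1}.

states=3 start=0 accept={1} delta: 0a->1 0b->0 1a->1 1b->2 2a->2 2b->2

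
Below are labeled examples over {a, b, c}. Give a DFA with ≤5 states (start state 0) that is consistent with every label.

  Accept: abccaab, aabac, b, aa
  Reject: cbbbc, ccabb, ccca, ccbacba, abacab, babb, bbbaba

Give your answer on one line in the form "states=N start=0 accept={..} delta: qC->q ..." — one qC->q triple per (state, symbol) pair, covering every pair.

State merging on the prefix tree: take the shortest (then alphabetical) example prefix whose next move is undefined and point that move at state 0, else 1, else 2, ...; a target is out if some Accept/Reject pair would then sit in one state with the same input left (inseparable). If every existing state is out, open a new one.
a: 0a undefined. 0a->0: ok.
b: 0b undefined. 0b->0: no, b/babb meet in 0. Open state 1: 0b->1.
c: 0c undefined. 0c->0: no, aa/ccca meet in 0. 0c->1: ok.
ba: 1a undefined. 1a->0: no, aabac/abacab meet in 1. 1a->1: ok.
bb: 1b undefined. 1b->0: no, b/cbbbc meet in 1. 1b->1: no, aabac/cbbbc meet in 1 with "c" left. Open state 2: 1b->2.
cc: 1c undefined. 1c->0: no, abccaab/ccabb meet in 2. 1c->1: no, abccaab/abacab meet in 2. 1c->2: ok.
bbb: 2b undefined. 2b->0: no, aabac/cbbbc meet in 2. 2b->1: no, b/ccbacba meet in 1. 2b->2: no, aabac/babb meet in 2. Open state 3: 2b->3.
cca: 2a undefined. 2a->0: no, aabac/ccabb meet in 2. 2a->1: no, aabac/abacab meet in 2. 2a->2: ok.
ccc: 2c undefined. 2c->0: no, aa/ccca meet in 0. 2c->1: no, b/ccca meet in 1. 2c->2: no, abccaab/abacab meet in 3. 2c->3: ok.
bbba: 3a undefined. 3a->0: no, abccaab/bbbaba meet in 1. 3a->1: no, abccaab/bbbaba meet in 2. 3a->2: no, abccaab/abacab meet in 3. 3a->3: no, abccaab/ccabb meet in 3 with "b" left. Open state 4: 3a->4.
cbbb: 3b undefined. 3b->0: no, b/cbbbc meet in 1. 3b->1: no, aabac/cbbbc meet in 2. 3b->2: no, aabac/ccabb meet in 2. 3b->3: ok.
bbbab: 4b undefined. 4b->0: no, aa/bbbaba meet in 0. 4b->1: no, b/bbbaba meet in 1. 4b->2: no, aabac/bbbaba meet in 2. 4b->3: ok.
cbbbc: 3c undefined. 3c->0: no, aa/cbbbc meet in 0. 3c->1: no, b/cbbbc meet in 1. 3c->2: no, aabac/cbbbc meet in 2. 3c->3: ok.
ccbac: 4c undefined. 4c->0: no, b/ccbacba meet in 1. 4c->1: no, aabac/ccbacba meet in 2. 4c->2: ok.
abccaa: 4a undefined. 4a->0: ok.
All examples now run through 5 states with every (state, symbol) defined. Accept strings end in {0,1,2}, Reject strings end in {3,4}; accept={0,1,2}.

states=5 start=0 accept={0,1,2} delta: 0a->0 0b->1 0c->1 1a->1 1b->2 1c->2 2a->2 2b->3 2c->3 3a->4 3b->3 3c->3 4a->0 4b->3 4c->2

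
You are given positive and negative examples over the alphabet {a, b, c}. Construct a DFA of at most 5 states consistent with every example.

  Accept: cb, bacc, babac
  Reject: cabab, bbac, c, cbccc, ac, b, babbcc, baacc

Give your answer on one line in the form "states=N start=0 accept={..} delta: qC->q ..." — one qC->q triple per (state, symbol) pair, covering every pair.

Fold the examples into a partial DFA from state 0: repeatedly fix the first undefined (state, symbol) met by the shortest-then-alphabetical prefix, trying targets in increasing order and rejecting any under which an Accept and a Reject string meet in one state with the same remainder; add a state when all current targets are rejected. Accepting states are where Accept strings end.
a: 0a undefined. 0a->0: ok.
b: 0b undefined. 0b->0: no, bacc/babbcc meet in 0 with "cc" left. Open state 1: 0b->1.
c: 0c undefined. 0c->0: no, cb/b meet in 1. 0c->1: ok.
ba: 1a undefined. 1a->0: no, bacc/baacc meet in 1 with "c" left. 1a->1: no, bacc/baacc meet in 1 with "cc" left. Open state 2: 1a->2.
bb: 1b undefined. 1b->0: ok.
baa: 2a undefined. 2a->0: ok.
bab: 2b undefined. 2b->0: no, babac/cabab meet in 1. 2b->1: ok.
bac: 2c undefined. 2c->0: no, bacc/cabab meet in 1. 2c->1: no, bacc/babbcc meet in 1 with "c" left. 2c->2: ok.
cbcc: 1c undefined. 1c->0: no, cb/babbcc meet in 0. 1c->1: ok.
All examples now run through 3 states with every (state, symbol) defined. Accept strings end in {0,2}, Reject strings end in {1}; accept={0,2}.

states=3 start=0 accept={0,2} delta: 0a->0 0b->1 0c->1 1a->2 1b->0 1c->1 2a->0 2b->1 2c->2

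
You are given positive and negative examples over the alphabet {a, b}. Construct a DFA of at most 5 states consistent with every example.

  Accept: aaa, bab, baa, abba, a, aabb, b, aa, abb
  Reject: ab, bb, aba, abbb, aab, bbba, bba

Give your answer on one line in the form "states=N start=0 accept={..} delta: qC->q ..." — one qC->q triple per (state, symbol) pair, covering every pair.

states=5 start=0 accept={1,2} delta: 0a->1 0b->2 1a->1 1b->3 2a->0 2b->4 3a->0 3b->1 4a->0 4b->2

State merging on the prefix tree: take the shortest (then alphabetical) example prefix whose next move is undefined and point that move at state 0, else 1, else 2, ...; a target is out if some Accept/Reject pair would then sit in one state with the same input left (inseparable). If every existing state is out, open a new one.
a: 0a undefined. 0a->0: no, abba/bba meet in 0 with "bba" left. Open state 1: 0a->1.
b: 0b undefined. 0b->0: no, bab/ab meet in 1 with "b" left. 0b->1: no, bab/aab meet in 1 with "ab" left. Open state 2: 0b->2.
aa: 1a undefined. 1a->0: no, aabb/bb meet in 2 with "b" left. 1a->1: ok.
ab: 1b undefined. 1b->0: no, aaa/aba meet in 1. 1b->1: no, aaa/ab meet in 1. 1b->2: no, abba/bba meet in 2 with "ba" left. Open state 3: 1b->3.
ba: 2a undefined. 2a->0: ok.
bb: 2b undefined. 2b->0: no, aaa/bba meet in 1. 2b->1: no, aaa/bb meet in 1. 2b->2: no, bab/bb meet in 2. 2b->3: no, abba/bbba meet in 3 with "ba" left. Open state 4: 2b->4.
aba: 3a undefined. 3a->0: ok.
abb: 3b undefined. 3b->0: no, bab/abbb meet in 2. 3b->1: ok.
bba: 4a undefined. 4a->0: ok.
bbb: 4b undefined. 4b->0: no, aaa/bbba meet in 1. 4b->1: no, aaa/bbba meet in 1. 4b->2: ok.
All examples now run through 5 states with every (state, symbol) defined. Accept strings end in {1,2}, Reject strings end in {0,3,4}; accept={1,2}.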